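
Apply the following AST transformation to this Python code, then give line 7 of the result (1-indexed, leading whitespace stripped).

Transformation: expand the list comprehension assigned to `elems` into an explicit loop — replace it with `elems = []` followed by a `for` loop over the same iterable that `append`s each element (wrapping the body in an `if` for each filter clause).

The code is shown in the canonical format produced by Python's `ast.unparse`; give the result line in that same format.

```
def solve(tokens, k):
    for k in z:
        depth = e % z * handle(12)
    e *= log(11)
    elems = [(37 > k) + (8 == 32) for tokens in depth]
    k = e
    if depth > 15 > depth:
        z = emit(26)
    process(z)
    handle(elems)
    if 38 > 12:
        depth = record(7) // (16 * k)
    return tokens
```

elems.append((37 > k) + (8 == 32))

Transformed code:
def solve(tokens, k):
    for k in z:
        depth = e % z * handle(12)
    e *= log(11)
    elems = []
    for tokens in depth:
        elems.append((37 > k) + (8 == 32))
    k = e
    if depth > 15 > depth:
        z = emit(26)
    process(z)
    handle(elems)
    if 38 > 12:
        depth = record(7) // (16 * k)
    return tokens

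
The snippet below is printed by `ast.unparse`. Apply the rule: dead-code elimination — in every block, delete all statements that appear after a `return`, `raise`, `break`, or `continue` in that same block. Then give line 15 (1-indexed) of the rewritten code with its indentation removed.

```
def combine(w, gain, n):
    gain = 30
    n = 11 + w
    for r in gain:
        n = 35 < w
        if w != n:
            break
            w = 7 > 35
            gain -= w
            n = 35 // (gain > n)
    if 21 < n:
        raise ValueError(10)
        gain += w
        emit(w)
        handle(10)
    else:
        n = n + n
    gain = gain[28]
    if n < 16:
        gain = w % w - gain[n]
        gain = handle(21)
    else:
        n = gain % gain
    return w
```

Transformed code:
def combine(w, gain, n):
    gain = 30
    n = 11 + w
    for r in gain:
        n = 35 < w
        if w != n:
            break
    if 21 < n:
        raise ValueError(10)
    else:
        n = n + n
    gain = gain[28]
    if n < 16:
        gain = w % w - gain[n]
        gain = handle(21)
    else:
        n = gain % gain
    return w

gain = handle(21)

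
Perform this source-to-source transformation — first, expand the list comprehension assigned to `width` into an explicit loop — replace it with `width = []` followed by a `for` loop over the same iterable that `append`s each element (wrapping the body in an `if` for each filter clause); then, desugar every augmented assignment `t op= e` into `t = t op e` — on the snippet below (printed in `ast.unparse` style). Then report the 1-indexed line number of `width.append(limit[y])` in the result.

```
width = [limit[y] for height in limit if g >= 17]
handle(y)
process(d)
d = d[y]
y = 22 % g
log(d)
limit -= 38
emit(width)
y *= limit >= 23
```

Transformed code:
width = []
for height in limit:
    if g >= 17:
        width.append(limit[y])
handle(y)
process(d)
d = d[y]
y = 22 % g
log(d)
limit = limit - 38
emit(width)
y = y * (limit >= 23)

4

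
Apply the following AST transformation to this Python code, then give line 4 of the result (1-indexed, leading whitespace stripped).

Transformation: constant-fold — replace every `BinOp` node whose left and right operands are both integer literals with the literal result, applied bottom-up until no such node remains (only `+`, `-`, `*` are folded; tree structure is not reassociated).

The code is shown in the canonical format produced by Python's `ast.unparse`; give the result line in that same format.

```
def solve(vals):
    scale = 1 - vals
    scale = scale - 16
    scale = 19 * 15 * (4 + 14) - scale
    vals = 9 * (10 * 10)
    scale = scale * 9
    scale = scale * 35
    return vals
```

scale = 5130 - scale

Transformed code:
def solve(vals):
    scale = 1 - vals
    scale = scale - 16
    scale = 5130 - scale
    vals = 900
    scale = scale * 9
    scale = scale * 35
    return vals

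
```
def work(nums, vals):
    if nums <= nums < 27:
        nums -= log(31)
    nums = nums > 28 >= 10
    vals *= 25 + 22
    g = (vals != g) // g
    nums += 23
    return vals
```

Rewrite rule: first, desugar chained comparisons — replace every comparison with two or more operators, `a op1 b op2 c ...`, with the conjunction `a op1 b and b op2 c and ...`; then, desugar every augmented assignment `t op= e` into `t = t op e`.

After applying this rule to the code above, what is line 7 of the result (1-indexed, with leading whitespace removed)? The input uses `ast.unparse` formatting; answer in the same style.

Transformed code:
def work(nums, vals):
    if nums <= nums and nums < 27:
        nums = nums - log(31)
    nums = nums > 28 and 28 >= 10
    vals = vals * (25 + 22)
    g = (vals != g) // g
    nums = nums + 23
    return vals

nums = nums + 23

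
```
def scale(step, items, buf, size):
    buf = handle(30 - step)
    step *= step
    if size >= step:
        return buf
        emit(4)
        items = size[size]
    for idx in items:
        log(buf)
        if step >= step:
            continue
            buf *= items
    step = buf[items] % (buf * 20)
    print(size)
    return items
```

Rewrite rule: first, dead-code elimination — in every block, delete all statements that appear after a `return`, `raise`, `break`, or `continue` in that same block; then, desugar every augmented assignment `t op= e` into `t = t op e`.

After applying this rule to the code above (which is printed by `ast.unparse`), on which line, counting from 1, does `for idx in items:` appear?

Transformed code:
def scale(step, items, buf, size):
    buf = handle(30 - step)
    step = step * step
    if size >= step:
        return buf
    for idx in items:
        log(buf)
        if step >= step:
            continue
    step = buf[items] % (buf * 20)
    print(size)
    return items

6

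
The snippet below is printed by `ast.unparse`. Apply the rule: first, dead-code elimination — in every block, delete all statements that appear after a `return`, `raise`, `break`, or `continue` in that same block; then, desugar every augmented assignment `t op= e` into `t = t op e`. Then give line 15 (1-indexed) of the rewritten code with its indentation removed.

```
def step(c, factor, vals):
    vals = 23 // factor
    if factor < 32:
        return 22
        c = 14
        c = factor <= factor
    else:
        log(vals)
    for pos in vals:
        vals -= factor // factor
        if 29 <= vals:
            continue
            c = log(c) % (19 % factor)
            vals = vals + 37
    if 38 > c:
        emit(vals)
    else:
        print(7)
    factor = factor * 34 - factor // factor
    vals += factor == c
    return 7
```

factor = factor * 34 - factor // factor

Transformed code:
def step(c, factor, vals):
    vals = 23 // factor
    if factor < 32:
        return 22
    else:
        log(vals)
    for pos in vals:
        vals = vals - factor // factor
        if 29 <= vals:
            continue
    if 38 > c:
        emit(vals)
    else:
        print(7)
    factor = factor * 34 - factor // factor
    vals = vals + (factor == c)
    return 7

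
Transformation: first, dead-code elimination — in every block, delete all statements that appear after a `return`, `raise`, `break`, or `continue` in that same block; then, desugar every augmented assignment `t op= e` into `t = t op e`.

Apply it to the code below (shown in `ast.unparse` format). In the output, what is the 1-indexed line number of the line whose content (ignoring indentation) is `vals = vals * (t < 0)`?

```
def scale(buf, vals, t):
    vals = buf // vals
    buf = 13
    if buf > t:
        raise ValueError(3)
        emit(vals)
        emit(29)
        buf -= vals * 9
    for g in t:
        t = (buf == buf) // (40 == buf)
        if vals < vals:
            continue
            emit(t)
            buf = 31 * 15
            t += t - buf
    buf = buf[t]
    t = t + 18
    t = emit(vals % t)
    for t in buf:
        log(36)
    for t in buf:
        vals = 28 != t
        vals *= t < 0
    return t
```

17

Transformed code:
def scale(buf, vals, t):
    vals = buf // vals
    buf = 13
    if buf > t:
        raise ValueError(3)
    for g in t:
        t = (buf == buf) // (40 == buf)
        if vals < vals:
            continue
    buf = buf[t]
    t = t + 18
    t = emit(vals % t)
    for t in buf:
        log(36)
    for t in buf:
        vals = 28 != t
        vals = vals * (t < 0)
    return t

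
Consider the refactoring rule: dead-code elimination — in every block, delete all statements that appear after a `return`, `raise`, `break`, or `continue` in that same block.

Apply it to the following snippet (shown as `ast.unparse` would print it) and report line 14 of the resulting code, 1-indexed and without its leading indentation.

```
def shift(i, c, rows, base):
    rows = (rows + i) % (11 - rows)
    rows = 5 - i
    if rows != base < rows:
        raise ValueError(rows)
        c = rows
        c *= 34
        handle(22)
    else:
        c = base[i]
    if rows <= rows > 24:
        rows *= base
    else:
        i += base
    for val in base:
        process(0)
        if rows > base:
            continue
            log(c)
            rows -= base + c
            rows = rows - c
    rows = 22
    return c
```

Transformed code:
def shift(i, c, rows, base):
    rows = (rows + i) % (11 - rows)
    rows = 5 - i
    if rows != base < rows:
        raise ValueError(rows)
    else:
        c = base[i]
    if rows <= rows > 24:
        rows *= base
    else:
        i += base
    for val in base:
        process(0)
        if rows > base:
            continue
    rows = 22
    return c

if rows > base:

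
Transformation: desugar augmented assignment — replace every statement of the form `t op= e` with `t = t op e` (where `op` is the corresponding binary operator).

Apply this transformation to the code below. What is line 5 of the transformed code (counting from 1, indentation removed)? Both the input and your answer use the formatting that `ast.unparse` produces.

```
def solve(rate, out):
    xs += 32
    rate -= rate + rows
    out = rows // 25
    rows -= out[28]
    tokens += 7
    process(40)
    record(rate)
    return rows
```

rows = rows - out[28]

Transformed code:
def solve(rate, out):
    xs = xs + 32
    rate = rate - (rate + rows)
    out = rows // 25
    rows = rows - out[28]
    tokens = tokens + 7
    process(40)
    record(rate)
    return rows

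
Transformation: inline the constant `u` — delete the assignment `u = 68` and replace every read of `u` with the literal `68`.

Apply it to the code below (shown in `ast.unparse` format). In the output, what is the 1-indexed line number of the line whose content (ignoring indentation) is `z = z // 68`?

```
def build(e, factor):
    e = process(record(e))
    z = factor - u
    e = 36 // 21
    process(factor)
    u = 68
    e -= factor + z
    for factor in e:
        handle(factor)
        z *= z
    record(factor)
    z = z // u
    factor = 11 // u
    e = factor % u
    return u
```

11

Transformed code:
def build(e, factor):
    e = process(record(e))
    z = factor - 68
    e = 36 // 21
    process(factor)
    e -= factor + z
    for factor in e:
        handle(factor)
        z *= z
    record(factor)
    z = z // 68
    factor = 11 // 68
    e = factor % 68
    return 68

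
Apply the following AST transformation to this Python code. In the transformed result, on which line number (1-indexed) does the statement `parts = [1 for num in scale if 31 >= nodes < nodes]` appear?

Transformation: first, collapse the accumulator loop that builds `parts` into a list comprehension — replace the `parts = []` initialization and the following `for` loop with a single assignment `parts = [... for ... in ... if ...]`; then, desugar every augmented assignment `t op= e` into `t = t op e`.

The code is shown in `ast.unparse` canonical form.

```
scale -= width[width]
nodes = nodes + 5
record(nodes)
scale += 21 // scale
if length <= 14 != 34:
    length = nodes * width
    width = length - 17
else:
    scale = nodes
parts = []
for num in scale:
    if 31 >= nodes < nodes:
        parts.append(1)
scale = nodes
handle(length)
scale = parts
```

10

Transformed code:
scale = scale - width[width]
nodes = nodes + 5
record(nodes)
scale = scale + 21 // scale
if length <= 14 != 34:
    length = nodes * width
    width = length - 17
else:
    scale = nodes
parts = [1 for num in scale if 31 >= nodes < nodes]
scale = nodes
handle(length)
scale = parts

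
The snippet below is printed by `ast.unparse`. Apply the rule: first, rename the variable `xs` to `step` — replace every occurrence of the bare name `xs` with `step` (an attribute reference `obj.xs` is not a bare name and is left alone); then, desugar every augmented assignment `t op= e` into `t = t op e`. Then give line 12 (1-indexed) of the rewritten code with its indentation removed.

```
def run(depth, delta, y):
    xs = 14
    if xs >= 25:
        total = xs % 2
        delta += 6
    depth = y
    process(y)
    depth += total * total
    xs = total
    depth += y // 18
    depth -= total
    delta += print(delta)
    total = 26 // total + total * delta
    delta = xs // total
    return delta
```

Transformed code:
def run(depth, delta, y):
    step = 14
    if step >= 25:
        total = step % 2
        delta = delta + 6
    depth = y
    process(y)
    depth = depth + total * total
    step = total
    depth = depth + y // 18
    depth = depth - total
    delta = delta + print(delta)
    total = 26 // total + total * delta
    delta = step // total
    return delta

delta = delta + print(delta)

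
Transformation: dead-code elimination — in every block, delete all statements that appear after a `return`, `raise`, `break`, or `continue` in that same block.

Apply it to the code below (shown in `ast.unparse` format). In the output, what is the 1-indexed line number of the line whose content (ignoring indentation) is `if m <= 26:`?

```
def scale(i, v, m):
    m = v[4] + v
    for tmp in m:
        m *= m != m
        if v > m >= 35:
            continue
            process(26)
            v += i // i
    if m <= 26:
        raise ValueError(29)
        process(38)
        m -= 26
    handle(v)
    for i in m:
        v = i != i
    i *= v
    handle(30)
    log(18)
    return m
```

Transformed code:
def scale(i, v, m):
    m = v[4] + v
    for tmp in m:
        m *= m != m
        if v > m >= 35:
            continue
    if m <= 26:
        raise ValueError(29)
    handle(v)
    for i in m:
        v = i != i
    i *= v
    handle(30)
    log(18)
    return m

7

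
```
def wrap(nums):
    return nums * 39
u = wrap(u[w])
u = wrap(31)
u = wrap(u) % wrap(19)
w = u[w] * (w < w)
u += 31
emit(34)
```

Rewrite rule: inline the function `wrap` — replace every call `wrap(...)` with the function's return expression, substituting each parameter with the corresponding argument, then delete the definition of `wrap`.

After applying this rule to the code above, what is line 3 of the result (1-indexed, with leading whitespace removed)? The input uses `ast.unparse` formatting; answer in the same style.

u = u * 39 % (19 * 39)

Transformed code:
u = u[w] * 39
u = 31 * 39
u = u * 39 % (19 * 39)
w = u[w] * (w < w)
u += 31
emit(34)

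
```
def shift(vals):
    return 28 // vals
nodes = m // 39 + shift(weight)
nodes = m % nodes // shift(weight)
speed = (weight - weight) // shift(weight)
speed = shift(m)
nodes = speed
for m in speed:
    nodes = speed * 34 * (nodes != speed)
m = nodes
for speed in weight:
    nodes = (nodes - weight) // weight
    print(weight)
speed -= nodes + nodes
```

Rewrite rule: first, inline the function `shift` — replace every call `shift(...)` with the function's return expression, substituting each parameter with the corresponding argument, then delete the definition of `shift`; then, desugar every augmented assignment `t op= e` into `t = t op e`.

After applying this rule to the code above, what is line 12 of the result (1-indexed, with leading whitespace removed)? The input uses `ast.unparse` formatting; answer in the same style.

speed = speed - (nodes + nodes)

Transformed code:
nodes = m // 39 + 28 // weight
nodes = m % nodes // (28 // weight)
speed = (weight - weight) // (28 // weight)
speed = 28 // m
nodes = speed
for m in speed:
    nodes = speed * 34 * (nodes != speed)
m = nodes
for speed in weight:
    nodes = (nodes - weight) // weight
    print(weight)
speed = speed - (nodes + nodes)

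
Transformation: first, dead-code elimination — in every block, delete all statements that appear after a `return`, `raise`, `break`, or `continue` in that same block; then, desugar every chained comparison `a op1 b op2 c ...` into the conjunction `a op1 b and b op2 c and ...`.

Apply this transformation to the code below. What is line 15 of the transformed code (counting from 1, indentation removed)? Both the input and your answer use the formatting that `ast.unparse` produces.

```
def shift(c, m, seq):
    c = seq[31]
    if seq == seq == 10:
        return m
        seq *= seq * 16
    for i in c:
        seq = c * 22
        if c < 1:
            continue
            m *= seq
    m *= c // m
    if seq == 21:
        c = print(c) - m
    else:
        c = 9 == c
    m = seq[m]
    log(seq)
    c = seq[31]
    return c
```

Transformed code:
def shift(c, m, seq):
    c = seq[31]
    if seq == seq and seq == 10:
        return m
    for i in c:
        seq = c * 22
        if c < 1:
            continue
    m *= c // m
    if seq == 21:
        c = print(c) - m
    else:
        c = 9 == c
    m = seq[m]
    log(seq)
    c = seq[31]
    return c

log(seq)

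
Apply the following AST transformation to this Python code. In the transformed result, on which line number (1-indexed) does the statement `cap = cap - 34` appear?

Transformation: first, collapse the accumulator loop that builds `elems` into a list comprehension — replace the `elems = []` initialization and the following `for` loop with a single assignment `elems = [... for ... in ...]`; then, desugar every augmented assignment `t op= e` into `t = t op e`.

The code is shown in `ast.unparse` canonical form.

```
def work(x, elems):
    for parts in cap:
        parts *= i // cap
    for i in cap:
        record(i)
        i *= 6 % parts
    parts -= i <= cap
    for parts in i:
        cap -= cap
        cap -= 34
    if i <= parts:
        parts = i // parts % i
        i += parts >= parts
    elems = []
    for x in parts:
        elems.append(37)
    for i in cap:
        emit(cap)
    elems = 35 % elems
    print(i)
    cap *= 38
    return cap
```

10

Transformed code:
def work(x, elems):
    for parts in cap:
        parts = parts * (i // cap)
    for i in cap:
        record(i)
        i = i * (6 % parts)
    parts = parts - (i <= cap)
    for parts in i:
        cap = cap - cap
        cap = cap - 34
    if i <= parts:
        parts = i // parts % i
        i = i + (parts >= parts)
    elems = [37 for x in parts]
    for i in cap:
        emit(cap)
    elems = 35 % elems
    print(i)
    cap = cap * 38
    return cap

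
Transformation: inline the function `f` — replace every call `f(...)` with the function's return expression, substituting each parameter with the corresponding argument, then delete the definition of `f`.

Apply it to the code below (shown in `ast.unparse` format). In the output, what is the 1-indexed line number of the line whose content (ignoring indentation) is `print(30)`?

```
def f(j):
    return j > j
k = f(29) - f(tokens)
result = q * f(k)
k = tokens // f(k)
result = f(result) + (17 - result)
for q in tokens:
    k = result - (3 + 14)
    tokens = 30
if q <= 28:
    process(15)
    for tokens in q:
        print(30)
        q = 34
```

11

Transformed code:
k = (29 > 29) - (tokens > tokens)
result = q * (k > k)
k = tokens // (k > k)
result = (result > result) + (17 - result)
for q in tokens:
    k = result - (3 + 14)
    tokens = 30
if q <= 28:
    process(15)
    for tokens in q:
        print(30)
        q = 34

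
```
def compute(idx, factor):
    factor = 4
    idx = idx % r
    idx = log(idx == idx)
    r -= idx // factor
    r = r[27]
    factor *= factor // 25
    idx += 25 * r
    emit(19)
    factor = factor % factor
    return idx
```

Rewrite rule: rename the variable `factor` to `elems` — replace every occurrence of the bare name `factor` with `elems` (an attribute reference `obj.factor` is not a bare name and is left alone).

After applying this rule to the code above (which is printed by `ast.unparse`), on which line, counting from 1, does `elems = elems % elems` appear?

10

Transformed code:
def compute(idx, elems):
    elems = 4
    idx = idx % r
    idx = log(idx == idx)
    r -= idx // elems
    r = r[27]
    elems *= elems // 25
    idx += 25 * r
    emit(19)
    elems = elems % elems
    return idx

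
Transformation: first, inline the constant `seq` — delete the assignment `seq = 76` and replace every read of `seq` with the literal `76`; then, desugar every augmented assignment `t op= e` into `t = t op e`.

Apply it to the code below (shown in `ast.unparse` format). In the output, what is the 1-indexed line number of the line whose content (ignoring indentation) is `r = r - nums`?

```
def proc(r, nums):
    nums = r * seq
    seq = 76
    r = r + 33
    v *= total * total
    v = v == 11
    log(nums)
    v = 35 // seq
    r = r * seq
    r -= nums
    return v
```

Transformed code:
def proc(r, nums):
    nums = r * 76
    r = r + 33
    v = v * (total * total)
    v = v == 11
    log(nums)
    v = 35 // 76
    r = r * 76
    r = r - nums
    return v

9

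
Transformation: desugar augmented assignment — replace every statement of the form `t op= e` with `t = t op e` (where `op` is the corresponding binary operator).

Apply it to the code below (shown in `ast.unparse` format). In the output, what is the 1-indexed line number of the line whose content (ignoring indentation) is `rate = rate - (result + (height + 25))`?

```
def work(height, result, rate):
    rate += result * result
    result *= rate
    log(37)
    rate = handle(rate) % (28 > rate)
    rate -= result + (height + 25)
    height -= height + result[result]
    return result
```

Transformed code:
def work(height, result, rate):
    rate = rate + result * result
    result = result * rate
    log(37)
    rate = handle(rate) % (28 > rate)
    rate = rate - (result + (height + 25))
    height = height - (height + result[result])
    return result

6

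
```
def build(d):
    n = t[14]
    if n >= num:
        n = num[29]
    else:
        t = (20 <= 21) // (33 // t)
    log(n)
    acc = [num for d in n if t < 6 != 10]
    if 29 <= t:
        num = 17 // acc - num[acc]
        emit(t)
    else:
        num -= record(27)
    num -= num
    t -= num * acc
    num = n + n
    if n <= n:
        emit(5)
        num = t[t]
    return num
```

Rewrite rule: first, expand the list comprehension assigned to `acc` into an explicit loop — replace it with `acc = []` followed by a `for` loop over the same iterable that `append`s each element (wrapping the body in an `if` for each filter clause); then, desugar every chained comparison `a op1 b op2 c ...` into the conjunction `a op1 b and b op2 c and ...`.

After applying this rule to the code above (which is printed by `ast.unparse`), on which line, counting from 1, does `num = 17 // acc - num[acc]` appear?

13

Transformed code:
def build(d):
    n = t[14]
    if n >= num:
        n = num[29]
    else:
        t = (20 <= 21) // (33 // t)
    log(n)
    acc = []
    for d in n:
        if t < 6 and 6 != 10:
            acc.append(num)
    if 29 <= t:
        num = 17 // acc - num[acc]
        emit(t)
    else:
        num -= record(27)
    num -= num
    t -= num * acc
    num = n + n
    if n <= n:
        emit(5)
        num = t[t]
    return num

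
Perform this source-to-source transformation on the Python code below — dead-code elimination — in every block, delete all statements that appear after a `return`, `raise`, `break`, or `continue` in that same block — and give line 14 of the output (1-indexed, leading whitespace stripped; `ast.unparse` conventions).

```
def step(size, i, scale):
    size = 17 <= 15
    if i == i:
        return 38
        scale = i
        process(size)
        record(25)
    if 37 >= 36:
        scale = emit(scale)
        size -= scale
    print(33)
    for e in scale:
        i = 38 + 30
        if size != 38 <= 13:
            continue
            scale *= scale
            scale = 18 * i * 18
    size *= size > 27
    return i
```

return i

Transformed code:
def step(size, i, scale):
    size = 17 <= 15
    if i == i:
        return 38
    if 37 >= 36:
        scale = emit(scale)
        size -= scale
    print(33)
    for e in scale:
        i = 38 + 30
        if size != 38 <= 13:
            continue
    size *= size > 27
    return i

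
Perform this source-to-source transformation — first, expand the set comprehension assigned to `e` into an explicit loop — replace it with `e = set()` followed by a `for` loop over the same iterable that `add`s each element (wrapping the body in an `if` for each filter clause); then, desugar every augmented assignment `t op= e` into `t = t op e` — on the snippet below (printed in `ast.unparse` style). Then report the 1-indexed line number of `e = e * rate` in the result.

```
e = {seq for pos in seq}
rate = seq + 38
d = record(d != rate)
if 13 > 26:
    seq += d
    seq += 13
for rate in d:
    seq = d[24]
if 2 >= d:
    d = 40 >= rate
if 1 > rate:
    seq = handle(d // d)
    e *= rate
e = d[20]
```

Transformed code:
e = set()
for pos in seq:
    e.add(seq)
rate = seq + 38
d = record(d != rate)
if 13 > 26:
    seq = seq + d
    seq = seq + 13
for rate in d:
    seq = d[24]
if 2 >= d:
    d = 40 >= rate
if 1 > rate:
    seq = handle(d // d)
    e = e * rate
e = d[20]

15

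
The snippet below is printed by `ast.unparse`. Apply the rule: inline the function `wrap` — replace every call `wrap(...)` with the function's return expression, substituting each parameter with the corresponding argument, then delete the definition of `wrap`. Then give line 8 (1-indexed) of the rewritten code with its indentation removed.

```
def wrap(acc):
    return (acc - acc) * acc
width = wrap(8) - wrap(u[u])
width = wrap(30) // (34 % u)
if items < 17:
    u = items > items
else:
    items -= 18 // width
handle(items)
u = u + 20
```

Transformed code:
width = (8 - 8) * 8 - (u[u] - u[u]) * u[u]
width = (30 - 30) * 30 // (34 % u)
if items < 17:
    u = items > items
else:
    items -= 18 // width
handle(items)
u = u + 20

u = u + 20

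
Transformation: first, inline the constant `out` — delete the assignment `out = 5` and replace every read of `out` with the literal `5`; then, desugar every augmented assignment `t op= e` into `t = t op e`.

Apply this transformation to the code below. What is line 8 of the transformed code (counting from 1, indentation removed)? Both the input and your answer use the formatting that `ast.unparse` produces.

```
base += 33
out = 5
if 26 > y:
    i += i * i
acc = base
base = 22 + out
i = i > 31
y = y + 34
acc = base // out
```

Transformed code:
base = base + 33
if 26 > y:
    i = i + i * i
acc = base
base = 22 + 5
i = i > 31
y = y + 34
acc = base // 5

acc = base // 5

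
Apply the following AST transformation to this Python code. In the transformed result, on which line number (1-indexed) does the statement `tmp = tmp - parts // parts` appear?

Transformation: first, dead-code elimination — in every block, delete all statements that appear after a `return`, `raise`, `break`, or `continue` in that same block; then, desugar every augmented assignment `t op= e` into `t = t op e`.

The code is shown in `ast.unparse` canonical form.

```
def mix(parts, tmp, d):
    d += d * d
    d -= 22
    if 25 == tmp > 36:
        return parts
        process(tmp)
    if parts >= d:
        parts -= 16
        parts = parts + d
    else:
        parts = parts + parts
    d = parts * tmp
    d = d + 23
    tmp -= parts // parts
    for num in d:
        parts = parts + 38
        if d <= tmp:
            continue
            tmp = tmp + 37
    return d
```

13

Transformed code:
def mix(parts, tmp, d):
    d = d + d * d
    d = d - 22
    if 25 == tmp > 36:
        return parts
    if parts >= d:
        parts = parts - 16
        parts = parts + d
    else:
        parts = parts + parts
    d = parts * tmp
    d = d + 23
    tmp = tmp - parts // parts
    for num in d:
        parts = parts + 38
        if d <= tmp:
            continue
    return d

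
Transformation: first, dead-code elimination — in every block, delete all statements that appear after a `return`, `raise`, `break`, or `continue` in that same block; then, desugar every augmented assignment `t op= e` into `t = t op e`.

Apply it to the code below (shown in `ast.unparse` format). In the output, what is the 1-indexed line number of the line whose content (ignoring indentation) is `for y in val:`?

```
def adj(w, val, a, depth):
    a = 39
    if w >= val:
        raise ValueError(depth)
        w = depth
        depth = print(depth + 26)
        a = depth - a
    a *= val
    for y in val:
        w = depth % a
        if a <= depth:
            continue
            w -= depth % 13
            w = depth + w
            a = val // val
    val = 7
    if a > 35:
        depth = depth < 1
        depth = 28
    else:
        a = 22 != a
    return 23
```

Transformed code:
def adj(w, val, a, depth):
    a = 39
    if w >= val:
        raise ValueError(depth)
    a = a * val
    for y in val:
        w = depth % a
        if a <= depth:
            continue
    val = 7
    if a > 35:
        depth = depth < 1
        depth = 28
    else:
        a = 22 != a
    return 23

6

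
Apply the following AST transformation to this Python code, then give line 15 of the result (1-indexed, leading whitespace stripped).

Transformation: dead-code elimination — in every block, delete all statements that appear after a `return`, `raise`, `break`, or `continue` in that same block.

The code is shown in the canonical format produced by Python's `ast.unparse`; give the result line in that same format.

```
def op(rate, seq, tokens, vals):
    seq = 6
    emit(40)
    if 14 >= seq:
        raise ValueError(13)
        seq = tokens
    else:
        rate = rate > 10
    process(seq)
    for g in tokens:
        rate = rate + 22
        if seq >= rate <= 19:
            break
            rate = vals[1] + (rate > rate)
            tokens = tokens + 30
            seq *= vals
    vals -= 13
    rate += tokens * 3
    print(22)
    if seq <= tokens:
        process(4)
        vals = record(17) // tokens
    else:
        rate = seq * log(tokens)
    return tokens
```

print(22)

Transformed code:
def op(rate, seq, tokens, vals):
    seq = 6
    emit(40)
    if 14 >= seq:
        raise ValueError(13)
    else:
        rate = rate > 10
    process(seq)
    for g in tokens:
        rate = rate + 22
        if seq >= rate <= 19:
            break
    vals -= 13
    rate += tokens * 3
    print(22)
    if seq <= tokens:
        process(4)
        vals = record(17) // tokens
    else:
        rate = seq * log(tokens)
    return tokens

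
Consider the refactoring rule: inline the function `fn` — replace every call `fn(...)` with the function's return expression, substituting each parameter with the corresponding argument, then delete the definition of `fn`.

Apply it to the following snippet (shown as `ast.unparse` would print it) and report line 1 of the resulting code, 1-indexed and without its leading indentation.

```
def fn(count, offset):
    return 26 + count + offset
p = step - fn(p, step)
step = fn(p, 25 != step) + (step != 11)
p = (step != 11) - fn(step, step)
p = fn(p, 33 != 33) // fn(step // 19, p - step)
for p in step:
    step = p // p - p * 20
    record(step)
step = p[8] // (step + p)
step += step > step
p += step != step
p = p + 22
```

Transformed code:
p = step - (26 + p + step)
step = 26 + p + (25 != step) + (step != 11)
p = (step != 11) - (26 + step + step)
p = (26 + p + (33 != 33)) // (26 + step // 19 + (p - step))
for p in step:
    step = p // p - p * 20
    record(step)
step = p[8] // (step + p)
step += step > step
p += step != step
p = p + 22

p = step - (26 + p + step)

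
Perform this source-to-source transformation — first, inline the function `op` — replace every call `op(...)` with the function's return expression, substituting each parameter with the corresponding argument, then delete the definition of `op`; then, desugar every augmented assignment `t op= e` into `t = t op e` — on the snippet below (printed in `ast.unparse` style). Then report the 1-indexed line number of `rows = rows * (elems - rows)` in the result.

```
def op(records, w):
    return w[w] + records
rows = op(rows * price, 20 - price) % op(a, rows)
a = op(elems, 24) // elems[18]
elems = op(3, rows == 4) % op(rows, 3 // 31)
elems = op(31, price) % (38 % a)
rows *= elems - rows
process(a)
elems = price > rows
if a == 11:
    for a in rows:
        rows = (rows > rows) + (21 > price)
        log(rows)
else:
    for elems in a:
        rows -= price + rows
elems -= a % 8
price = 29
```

5

Transformed code:
rows = ((20 - price)[20 - price] + rows * price) % (rows[rows] + a)
a = (24[24] + elems) // elems[18]
elems = ((rows == 4)[rows == 4] + 3) % ((3 // 31)[3 // 31] + rows)
elems = (price[price] + 31) % (38 % a)
rows = rows * (elems - rows)
process(a)
elems = price > rows
if a == 11:
    for a in rows:
        rows = (rows > rows) + (21 > price)
        log(rows)
else:
    for elems in a:
        rows = rows - (price + rows)
elems = elems - a % 8
price = 29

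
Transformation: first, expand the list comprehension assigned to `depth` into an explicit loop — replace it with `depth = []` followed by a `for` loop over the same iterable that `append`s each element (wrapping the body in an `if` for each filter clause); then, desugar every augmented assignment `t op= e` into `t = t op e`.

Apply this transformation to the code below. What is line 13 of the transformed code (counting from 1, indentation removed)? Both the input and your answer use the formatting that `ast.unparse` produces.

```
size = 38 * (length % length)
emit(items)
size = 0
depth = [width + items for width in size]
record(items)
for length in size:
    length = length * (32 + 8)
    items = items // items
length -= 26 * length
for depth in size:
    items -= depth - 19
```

items = items - (depth - 19)

Transformed code:
size = 38 * (length % length)
emit(items)
size = 0
depth = []
for width in size:
    depth.append(width + items)
record(items)
for length in size:
    length = length * (32 + 8)
    items = items // items
length = length - 26 * length
for depth in size:
    items = items - (depth - 19)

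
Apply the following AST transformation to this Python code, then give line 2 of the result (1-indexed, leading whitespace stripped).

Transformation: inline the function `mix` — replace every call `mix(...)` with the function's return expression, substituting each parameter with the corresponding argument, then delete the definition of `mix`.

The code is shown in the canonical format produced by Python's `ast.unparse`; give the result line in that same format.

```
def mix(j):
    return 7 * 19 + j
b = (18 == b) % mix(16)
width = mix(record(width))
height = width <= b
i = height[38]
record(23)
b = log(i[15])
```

Transformed code:
b = (18 == b) % (7 * 19 + 16)
width = 7 * 19 + record(width)
height = width <= b
i = height[38]
record(23)
b = log(i[15])

width = 7 * 19 + record(width)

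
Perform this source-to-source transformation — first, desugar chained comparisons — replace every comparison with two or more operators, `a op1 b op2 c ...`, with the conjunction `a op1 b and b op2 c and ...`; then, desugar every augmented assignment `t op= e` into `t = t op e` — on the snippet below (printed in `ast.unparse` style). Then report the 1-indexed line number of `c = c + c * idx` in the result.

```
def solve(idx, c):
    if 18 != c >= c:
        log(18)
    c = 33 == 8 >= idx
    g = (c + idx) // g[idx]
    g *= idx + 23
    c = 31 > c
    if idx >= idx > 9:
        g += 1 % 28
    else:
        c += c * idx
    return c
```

11

Transformed code:
def solve(idx, c):
    if 18 != c and c >= c:
        log(18)
    c = 33 == 8 and 8 >= idx
    g = (c + idx) // g[idx]
    g = g * (idx + 23)
    c = 31 > c
    if idx >= idx and idx > 9:
        g = g + 1 % 28
    else:
        c = c + c * idx
    return c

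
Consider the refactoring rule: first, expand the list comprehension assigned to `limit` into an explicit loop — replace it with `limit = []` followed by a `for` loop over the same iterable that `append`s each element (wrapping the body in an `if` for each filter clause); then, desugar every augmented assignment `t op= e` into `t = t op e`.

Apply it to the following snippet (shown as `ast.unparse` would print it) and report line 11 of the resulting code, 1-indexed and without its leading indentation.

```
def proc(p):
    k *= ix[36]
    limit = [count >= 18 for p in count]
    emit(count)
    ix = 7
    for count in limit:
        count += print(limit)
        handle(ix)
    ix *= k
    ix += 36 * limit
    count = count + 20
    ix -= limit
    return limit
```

ix = ix * k

Transformed code:
def proc(p):
    k = k * ix[36]
    limit = []
    for p in count:
        limit.append(count >= 18)
    emit(count)
    ix = 7
    for count in limit:
        count = count + print(limit)
        handle(ix)
    ix = ix * k
    ix = ix + 36 * limit
    count = count + 20
    ix = ix - limit
    return limit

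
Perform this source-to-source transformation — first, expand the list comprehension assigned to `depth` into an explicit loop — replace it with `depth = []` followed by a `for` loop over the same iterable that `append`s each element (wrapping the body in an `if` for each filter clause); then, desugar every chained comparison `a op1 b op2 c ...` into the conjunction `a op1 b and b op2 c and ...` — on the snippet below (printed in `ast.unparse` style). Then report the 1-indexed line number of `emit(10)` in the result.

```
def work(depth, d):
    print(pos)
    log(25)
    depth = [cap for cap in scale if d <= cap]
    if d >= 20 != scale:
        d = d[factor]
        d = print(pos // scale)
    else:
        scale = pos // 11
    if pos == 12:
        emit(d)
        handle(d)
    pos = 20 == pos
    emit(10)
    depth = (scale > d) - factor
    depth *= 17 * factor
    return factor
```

Transformed code:
def work(depth, d):
    print(pos)
    log(25)
    depth = []
    for cap in scale:
        if d <= cap:
            depth.append(cap)
    if d >= 20 and 20 != scale:
        d = d[factor]
        d = print(pos // scale)
    else:
        scale = pos // 11
    if pos == 12:
        emit(d)
        handle(d)
    pos = 20 == pos
    emit(10)
    depth = (scale > d) - factor
    depth *= 17 * factor
    return factor

17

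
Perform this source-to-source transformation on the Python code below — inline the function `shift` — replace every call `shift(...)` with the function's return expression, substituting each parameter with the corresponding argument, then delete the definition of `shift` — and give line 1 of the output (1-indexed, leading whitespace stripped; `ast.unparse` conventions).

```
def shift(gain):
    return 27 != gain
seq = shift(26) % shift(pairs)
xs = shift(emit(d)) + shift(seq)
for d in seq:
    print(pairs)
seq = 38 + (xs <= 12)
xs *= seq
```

seq = (27 != 26) % (27 != pairs)

Transformed code:
seq = (27 != 26) % (27 != pairs)
xs = (27 != emit(d)) + (27 != seq)
for d in seq:
    print(pairs)
seq = 38 + (xs <= 12)
xs *= seq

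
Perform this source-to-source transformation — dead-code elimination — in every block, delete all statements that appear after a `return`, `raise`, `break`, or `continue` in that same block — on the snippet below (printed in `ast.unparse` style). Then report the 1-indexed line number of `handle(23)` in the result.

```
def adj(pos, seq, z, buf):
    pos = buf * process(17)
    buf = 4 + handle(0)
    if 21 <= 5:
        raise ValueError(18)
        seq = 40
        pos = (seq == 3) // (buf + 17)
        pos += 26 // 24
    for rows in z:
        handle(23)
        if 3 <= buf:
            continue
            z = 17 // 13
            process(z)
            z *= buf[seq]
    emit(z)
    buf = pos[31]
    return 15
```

Transformed code:
def adj(pos, seq, z, buf):
    pos = buf * process(17)
    buf = 4 + handle(0)
    if 21 <= 5:
        raise ValueError(18)
    for rows in z:
        handle(23)
        if 3 <= buf:
            continue
    emit(z)
    buf = pos[31]
    return 15

7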